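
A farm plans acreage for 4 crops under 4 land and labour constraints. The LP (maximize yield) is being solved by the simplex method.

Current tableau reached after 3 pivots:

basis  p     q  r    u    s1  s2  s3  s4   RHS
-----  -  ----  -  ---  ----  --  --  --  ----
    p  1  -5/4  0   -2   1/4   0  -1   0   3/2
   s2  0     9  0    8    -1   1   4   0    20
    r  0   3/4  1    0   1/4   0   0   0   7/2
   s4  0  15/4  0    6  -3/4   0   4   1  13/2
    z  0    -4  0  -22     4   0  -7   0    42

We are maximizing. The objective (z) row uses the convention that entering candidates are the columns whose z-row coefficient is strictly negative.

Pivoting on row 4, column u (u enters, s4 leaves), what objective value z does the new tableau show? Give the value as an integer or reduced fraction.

395/6

Minimum ratio for u: (13/2)/6 = 13/12.
z changes by −(z-row coeff of u)·ratio = −(-22)·(13/12) = 143/6.
New z = 42 + (143/6) = 395/6.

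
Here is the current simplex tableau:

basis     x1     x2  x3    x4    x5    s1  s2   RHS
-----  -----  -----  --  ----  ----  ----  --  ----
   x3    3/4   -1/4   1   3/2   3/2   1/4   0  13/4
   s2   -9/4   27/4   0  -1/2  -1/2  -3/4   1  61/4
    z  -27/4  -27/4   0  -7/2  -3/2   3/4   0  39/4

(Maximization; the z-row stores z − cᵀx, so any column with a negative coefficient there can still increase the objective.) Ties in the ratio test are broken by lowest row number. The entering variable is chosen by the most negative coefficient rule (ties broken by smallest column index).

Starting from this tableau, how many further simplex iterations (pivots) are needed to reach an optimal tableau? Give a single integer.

2

pivot: x1 in, x3 out → z = 39
pivot: x2 in, s2 out → z = 153/2
No improving column remains; optimal.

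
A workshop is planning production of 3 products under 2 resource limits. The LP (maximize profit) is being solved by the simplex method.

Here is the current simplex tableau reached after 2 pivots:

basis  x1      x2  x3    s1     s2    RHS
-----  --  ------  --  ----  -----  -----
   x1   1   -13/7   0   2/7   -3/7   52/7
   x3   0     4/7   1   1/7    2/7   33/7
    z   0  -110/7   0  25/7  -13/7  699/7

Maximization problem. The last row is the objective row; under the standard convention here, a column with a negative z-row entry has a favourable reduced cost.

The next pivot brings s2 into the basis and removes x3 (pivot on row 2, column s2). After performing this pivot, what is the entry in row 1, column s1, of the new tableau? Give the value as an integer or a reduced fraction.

Pivot element is row 2, column s2: 2/7.
Normalize row 2: new (row 2, s1) = (1/7)/(2/7) = 1/2.
row 1 ← row 1 − (-3/7)·(new row 2): 2/7 − (-3/7)·(1/2) = 1/2.

1/2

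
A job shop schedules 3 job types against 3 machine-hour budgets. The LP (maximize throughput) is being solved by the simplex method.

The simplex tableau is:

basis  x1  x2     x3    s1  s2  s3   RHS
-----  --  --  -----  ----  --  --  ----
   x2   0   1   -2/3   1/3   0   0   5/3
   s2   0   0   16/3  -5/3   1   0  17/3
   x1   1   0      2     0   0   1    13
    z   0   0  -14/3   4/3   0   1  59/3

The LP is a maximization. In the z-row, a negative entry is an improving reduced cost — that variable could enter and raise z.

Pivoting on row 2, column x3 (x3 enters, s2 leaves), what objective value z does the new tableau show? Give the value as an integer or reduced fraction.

Minimum ratio for x3: (17/3)/(16/3) = 17/16.
z changes by −(z-row coeff of x3)·ratio = −(-14/3)·(17/16) = 119/24.
New z = 59/3 + (119/24) = 197/8.

197/8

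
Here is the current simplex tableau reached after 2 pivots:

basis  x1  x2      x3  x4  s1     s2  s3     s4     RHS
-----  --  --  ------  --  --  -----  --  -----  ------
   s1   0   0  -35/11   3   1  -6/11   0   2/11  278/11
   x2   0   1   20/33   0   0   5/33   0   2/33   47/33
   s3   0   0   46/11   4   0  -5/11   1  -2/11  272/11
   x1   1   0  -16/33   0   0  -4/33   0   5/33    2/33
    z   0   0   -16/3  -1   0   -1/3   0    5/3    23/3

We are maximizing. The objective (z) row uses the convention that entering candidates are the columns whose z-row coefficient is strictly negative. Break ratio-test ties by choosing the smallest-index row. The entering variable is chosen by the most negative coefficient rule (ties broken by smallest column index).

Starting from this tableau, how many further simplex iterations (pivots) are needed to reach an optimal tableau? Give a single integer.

pivot: x3 in, x2 out → z = 101/5
pivot: x4 in, s3 out → z = 957/40
No improving column remains; optimal.

2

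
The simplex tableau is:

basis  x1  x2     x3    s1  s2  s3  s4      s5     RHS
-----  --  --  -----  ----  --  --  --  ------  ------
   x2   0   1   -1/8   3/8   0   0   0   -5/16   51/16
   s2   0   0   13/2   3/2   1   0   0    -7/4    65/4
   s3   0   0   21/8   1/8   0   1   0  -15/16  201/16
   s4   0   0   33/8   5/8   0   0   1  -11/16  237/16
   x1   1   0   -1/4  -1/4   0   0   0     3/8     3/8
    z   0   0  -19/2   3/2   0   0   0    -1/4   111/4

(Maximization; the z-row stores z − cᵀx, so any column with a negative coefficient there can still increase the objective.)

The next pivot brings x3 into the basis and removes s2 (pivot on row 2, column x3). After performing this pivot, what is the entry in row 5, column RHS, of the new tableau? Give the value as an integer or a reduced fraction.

1

Pivot element is row 2, column x3: 13/2.
Normalize row 2: new (row 2, RHS) = (65/4)/(13/2) = 5/2.
row 5 ← row 5 − (-1/4)·(new row 2): 3/8 − (-1/4)·(5/2) = 1.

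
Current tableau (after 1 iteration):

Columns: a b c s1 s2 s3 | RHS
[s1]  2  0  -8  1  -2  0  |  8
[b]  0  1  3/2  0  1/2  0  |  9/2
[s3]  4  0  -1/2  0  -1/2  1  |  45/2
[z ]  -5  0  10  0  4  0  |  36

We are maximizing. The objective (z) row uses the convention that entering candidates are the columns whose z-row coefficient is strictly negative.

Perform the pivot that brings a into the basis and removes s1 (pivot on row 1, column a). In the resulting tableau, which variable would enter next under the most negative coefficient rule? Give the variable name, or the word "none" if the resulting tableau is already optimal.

Pivot element 2. New z-row = old z-row − (-5)·(row 1/2).
Updated z-row coefficients: a: 0, b: 0, c: -10, s1: 5/2, s2: -1, s3: 0.
The most negative is -10 in column c, so c would enter next.

c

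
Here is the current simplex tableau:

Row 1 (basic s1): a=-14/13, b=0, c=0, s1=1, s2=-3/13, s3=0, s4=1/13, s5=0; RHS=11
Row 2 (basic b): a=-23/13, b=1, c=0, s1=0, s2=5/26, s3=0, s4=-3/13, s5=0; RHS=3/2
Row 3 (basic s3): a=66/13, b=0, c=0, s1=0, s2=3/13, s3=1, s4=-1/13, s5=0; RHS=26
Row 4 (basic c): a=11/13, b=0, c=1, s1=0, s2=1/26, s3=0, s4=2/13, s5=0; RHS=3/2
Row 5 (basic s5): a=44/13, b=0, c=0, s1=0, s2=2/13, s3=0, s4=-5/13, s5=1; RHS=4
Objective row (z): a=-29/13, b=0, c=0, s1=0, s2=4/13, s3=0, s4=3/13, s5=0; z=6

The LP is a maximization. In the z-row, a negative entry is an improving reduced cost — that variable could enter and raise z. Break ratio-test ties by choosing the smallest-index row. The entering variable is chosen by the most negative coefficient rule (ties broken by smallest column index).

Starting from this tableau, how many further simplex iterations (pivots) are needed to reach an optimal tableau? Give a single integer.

pivot: a in, s5 out → z = 95/11
pivot: s4 in, c out → z = 191/22
No improving column remains; optimal.

2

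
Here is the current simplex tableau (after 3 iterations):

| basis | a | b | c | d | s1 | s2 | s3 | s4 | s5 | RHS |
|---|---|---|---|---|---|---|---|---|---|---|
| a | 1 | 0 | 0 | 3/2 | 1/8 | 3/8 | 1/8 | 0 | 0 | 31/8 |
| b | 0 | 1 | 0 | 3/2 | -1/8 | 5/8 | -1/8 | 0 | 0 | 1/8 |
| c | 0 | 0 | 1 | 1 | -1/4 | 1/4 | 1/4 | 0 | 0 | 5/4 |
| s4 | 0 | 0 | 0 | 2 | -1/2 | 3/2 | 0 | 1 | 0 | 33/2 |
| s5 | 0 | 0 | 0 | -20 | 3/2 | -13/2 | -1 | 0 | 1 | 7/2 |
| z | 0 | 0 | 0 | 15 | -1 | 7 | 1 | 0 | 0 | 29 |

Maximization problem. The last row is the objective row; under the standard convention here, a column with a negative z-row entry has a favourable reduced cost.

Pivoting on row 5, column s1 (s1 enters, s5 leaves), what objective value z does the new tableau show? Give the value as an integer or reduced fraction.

94/3

Minimum ratio for s1: (7/2)/(3/2) = 7/3.
z changes by −(z-row coeff of s1)·ratio = −(-1)·(7/3) = 7/3.
New z = 29 + (7/3) = 94/3.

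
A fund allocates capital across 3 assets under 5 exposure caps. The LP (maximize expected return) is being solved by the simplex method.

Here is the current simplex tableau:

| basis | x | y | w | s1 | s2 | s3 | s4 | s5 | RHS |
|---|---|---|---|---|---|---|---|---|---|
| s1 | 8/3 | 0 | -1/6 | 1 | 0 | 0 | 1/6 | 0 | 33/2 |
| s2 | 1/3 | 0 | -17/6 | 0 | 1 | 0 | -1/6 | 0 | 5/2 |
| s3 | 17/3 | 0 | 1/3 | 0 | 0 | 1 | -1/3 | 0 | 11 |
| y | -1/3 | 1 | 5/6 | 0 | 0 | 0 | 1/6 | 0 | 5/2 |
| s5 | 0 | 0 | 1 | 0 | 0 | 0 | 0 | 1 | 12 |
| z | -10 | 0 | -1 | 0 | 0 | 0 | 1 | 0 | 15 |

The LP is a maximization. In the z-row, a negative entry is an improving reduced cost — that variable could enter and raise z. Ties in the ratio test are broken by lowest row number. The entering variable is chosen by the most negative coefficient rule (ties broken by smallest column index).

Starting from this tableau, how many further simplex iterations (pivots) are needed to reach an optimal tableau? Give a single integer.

2

pivot: x in, s3 out → z = 585/17
pivot: w in, y out → z = 1042/29
No improving column remains; optimal.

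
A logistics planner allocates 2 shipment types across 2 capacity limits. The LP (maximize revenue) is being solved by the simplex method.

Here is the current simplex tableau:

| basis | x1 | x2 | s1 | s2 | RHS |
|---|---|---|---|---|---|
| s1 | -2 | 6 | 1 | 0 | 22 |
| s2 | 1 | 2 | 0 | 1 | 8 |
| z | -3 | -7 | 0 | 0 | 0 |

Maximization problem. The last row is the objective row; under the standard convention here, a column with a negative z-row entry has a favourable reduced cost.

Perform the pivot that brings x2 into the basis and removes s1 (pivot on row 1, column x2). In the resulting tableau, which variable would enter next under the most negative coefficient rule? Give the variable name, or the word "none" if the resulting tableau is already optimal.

Pivot element 6. New z-row = old z-row − (-7)·(row 1/6).
Updated z-row coefficients: x1: -16/3, x2: 0, s1: 7/6, s2: 0.
The most negative is -16/3 in column x1, so x1 would enter next.

x1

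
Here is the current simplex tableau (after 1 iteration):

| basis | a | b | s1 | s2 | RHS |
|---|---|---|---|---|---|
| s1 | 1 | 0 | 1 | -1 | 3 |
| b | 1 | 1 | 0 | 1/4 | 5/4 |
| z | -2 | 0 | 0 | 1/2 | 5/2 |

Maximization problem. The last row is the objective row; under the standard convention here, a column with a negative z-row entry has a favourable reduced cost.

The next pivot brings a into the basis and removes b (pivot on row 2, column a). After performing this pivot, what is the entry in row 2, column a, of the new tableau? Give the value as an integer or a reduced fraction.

Pivot element is row 2, column a: 1.
Normalize row 2: new (row 2, a) = 1/1 = 1.
Row 2 is the pivot row, so the entry is 1.

1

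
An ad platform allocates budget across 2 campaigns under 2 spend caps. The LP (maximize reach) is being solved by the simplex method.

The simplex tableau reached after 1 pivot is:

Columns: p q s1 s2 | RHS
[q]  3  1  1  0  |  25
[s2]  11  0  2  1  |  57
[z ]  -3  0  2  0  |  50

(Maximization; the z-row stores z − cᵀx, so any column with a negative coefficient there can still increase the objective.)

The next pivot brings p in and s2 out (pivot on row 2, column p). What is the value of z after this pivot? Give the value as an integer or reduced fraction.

721/11

Minimum ratio for p: 57/11 = 57/11.
z changes by −(z-row coeff of p)·ratio = −(-3)·(57/11) = 171/11.
New z = 50 + (171/11) = 721/11.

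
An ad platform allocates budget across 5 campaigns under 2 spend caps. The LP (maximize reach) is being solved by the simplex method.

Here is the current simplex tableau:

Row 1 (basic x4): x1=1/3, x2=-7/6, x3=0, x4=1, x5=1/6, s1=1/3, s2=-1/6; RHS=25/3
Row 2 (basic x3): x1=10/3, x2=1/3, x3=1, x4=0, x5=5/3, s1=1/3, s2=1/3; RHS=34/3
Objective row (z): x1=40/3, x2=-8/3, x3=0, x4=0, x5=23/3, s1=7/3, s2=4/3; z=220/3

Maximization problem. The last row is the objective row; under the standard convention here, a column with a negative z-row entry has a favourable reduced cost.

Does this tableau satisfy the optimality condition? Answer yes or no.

Column x2 has objective-row coefficient -8/3, which is negative; an improving pivot exists, so not yet optimal.

no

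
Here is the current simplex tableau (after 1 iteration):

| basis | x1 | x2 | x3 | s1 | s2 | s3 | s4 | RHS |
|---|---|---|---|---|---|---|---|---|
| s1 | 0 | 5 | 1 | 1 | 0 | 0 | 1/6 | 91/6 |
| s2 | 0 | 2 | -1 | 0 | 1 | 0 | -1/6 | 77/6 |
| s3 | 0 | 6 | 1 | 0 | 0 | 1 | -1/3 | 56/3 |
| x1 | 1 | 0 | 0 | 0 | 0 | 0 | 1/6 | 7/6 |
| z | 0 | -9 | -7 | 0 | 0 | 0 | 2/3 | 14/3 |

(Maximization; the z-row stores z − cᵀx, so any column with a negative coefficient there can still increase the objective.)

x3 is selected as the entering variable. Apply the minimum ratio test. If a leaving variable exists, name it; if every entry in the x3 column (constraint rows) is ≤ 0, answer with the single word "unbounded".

Ratios: row 1 (s1): (91/6)/1 = 91/6; row 2 (s2): entry -1 ≤ 0, skip; row 3 (s3): (56/3)/1 = 56/3; row 4 (x1): entry 0 ≤ 0, skip.
Minimum ratio is in the s1 row, so s1 leaves.

s1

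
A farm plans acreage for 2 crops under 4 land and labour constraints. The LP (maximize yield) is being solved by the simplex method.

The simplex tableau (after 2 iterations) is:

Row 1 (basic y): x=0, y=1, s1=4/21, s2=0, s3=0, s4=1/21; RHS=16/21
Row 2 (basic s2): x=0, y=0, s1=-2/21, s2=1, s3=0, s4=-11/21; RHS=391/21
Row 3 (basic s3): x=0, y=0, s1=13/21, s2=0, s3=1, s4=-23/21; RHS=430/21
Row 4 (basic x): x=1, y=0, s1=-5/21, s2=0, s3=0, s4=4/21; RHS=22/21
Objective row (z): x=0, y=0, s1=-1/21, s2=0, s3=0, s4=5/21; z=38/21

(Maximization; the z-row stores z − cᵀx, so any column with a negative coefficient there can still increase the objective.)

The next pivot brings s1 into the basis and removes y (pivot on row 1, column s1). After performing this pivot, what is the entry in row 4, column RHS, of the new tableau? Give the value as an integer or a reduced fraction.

2

Pivot element is row 1, column s1: 4/21.
Normalize row 1: new (row 1, RHS) = (16/21)/(4/21) = 4.
row 4 ← row 4 − (-5/21)·(new row 1): 22/21 − (-5/21)·4 = 2.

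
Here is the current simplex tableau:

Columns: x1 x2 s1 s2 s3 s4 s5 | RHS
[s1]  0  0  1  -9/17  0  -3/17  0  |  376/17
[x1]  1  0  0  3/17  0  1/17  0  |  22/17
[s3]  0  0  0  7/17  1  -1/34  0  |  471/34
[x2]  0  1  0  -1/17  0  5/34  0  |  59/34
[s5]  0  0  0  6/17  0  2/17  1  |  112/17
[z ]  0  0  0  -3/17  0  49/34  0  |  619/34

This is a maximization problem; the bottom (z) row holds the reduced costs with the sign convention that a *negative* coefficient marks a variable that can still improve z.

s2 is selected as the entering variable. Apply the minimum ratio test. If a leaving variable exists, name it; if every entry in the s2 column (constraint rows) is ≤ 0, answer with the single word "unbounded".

Ratios: row 1 (s1): entry -9/17 ≤ 0, skip; row 2 (x1): (22/17)/(3/17) = 22/3; row 3 (s3): (471/34)/(7/17) = 471/14; row 4 (x2): entry -1/17 ≤ 0, skip; row 5 (s5): (112/17)/(6/17) = 56/3.
Minimum ratio is in the x1 row, so x1 leaves.

x1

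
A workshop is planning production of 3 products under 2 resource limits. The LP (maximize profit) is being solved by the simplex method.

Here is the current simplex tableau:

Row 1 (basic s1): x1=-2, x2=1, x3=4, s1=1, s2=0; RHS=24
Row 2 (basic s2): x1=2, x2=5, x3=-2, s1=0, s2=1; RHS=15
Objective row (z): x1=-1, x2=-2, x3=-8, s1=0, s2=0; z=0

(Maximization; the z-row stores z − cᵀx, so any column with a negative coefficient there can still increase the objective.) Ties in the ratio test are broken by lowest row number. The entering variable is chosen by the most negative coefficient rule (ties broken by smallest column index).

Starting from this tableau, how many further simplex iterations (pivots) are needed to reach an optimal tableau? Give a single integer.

2

pivot: x3 in, s1 out → z = 48
pivot: x1 in, s2 out → z = 183
No improving column remains; optimal.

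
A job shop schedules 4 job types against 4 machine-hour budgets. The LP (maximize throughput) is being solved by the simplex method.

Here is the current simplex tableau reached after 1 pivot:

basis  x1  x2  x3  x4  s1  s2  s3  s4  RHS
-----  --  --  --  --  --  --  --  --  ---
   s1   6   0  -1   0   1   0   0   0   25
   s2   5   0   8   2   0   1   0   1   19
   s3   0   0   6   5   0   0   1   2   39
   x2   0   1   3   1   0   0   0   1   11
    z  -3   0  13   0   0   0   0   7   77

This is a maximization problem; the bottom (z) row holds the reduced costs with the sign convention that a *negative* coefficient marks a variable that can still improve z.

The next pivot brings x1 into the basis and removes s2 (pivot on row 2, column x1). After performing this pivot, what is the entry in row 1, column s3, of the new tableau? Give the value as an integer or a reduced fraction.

0

Pivot element is row 2, column x1: 5.
Normalize row 2: new (row 2, s3) = 0/5 = 0.
row 1 ← row 1 − 6·(new row 2): 0 − 6·0 = 0.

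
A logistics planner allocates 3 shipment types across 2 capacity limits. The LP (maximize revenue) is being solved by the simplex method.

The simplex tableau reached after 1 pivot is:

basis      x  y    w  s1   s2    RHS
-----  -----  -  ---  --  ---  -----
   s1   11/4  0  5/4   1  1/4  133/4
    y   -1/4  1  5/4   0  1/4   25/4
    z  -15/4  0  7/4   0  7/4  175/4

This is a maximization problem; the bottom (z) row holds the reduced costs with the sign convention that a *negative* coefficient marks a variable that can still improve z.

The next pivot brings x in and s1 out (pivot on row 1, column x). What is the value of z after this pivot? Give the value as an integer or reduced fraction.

Minimum ratio for x: (133/4)/(11/4) = 133/11.
z changes by −(z-row coeff of x)·ratio = −(-15/4)·(133/11) = 1995/44.
New z = 175/4 + (1995/44) = 980/11.

980/11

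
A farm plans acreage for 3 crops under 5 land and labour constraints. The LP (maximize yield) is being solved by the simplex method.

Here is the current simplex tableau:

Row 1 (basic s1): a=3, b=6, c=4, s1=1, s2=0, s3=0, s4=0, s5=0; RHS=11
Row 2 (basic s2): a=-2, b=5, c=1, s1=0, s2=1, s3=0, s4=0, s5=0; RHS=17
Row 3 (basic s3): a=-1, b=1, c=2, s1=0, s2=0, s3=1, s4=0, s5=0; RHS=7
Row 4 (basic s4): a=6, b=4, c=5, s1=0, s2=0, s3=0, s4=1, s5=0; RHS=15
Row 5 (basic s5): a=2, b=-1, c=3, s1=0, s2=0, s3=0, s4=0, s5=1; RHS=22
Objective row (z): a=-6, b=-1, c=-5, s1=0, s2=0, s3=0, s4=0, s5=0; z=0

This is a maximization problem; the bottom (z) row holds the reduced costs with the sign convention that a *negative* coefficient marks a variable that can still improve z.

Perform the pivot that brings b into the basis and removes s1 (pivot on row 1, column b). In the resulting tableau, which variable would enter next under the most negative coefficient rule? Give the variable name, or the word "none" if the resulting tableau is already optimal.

a

Pivot element 6. New z-row = old z-row − (-1)·(row 1/6).
Updated z-row coefficients: a: -11/2, b: 0, c: -13/3, s1: 1/6, s2: 0, s3: 0, s4: 0, s5: 0.
The most negative is -11/2 in column a, so a would enter next.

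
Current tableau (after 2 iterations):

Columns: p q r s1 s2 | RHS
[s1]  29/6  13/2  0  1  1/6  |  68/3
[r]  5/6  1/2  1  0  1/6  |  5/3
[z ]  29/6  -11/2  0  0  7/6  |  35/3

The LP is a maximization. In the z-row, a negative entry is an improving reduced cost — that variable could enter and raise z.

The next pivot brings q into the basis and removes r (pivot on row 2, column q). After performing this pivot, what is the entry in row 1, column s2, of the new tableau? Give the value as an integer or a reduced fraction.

Pivot element is row 2, column q: 1/2.
Normalize row 2: new (row 2, s2) = (1/6)/(1/2) = 1/3.
row 1 ← row 1 − (13/2)·(new row 2): 1/6 − (13/2)·(1/3) = -2.

-2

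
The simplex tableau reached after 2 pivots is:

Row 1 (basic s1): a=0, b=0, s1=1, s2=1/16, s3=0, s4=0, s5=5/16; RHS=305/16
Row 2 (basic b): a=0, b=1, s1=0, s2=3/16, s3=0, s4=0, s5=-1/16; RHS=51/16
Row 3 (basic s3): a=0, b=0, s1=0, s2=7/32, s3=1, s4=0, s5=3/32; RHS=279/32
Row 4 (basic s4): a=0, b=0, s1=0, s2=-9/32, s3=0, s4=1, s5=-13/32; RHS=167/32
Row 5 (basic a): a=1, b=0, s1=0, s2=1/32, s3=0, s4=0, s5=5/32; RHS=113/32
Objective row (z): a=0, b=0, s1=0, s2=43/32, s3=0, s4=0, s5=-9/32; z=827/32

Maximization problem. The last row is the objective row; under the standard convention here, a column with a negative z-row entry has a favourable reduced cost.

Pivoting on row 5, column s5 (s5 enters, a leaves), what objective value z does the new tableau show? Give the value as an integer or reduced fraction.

161/5

Minimum ratio for s5: (113/32)/(5/32) = 113/5.
z changes by −(z-row coeff of s5)·ratio = −(-9/32)·(113/5) = 1017/160.
New z = 827/32 + (1017/160) = 161/5.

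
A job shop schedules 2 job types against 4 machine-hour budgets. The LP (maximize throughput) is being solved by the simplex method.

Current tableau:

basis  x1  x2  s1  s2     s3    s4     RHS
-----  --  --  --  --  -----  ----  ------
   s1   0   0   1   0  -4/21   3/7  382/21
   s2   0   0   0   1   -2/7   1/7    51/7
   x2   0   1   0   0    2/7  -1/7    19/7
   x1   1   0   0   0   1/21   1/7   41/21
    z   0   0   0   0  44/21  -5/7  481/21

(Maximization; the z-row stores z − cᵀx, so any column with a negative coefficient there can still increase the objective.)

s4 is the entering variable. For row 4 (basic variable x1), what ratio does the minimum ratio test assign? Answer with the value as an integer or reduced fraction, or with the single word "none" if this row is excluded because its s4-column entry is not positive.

Ratio = RHS / (s4 entry) = (41/21) / (1/7) = 41/3.

41/3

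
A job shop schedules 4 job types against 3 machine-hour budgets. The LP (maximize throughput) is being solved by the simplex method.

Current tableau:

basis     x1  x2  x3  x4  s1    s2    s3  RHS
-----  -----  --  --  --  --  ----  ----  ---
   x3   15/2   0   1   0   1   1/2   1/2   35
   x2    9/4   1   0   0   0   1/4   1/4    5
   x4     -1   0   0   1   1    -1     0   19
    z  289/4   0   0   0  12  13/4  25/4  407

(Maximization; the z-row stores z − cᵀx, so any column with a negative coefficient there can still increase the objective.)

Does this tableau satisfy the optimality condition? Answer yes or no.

yes

No objective-row coefficient is strictly negative, so no entering variable exists; the tableau is optimal.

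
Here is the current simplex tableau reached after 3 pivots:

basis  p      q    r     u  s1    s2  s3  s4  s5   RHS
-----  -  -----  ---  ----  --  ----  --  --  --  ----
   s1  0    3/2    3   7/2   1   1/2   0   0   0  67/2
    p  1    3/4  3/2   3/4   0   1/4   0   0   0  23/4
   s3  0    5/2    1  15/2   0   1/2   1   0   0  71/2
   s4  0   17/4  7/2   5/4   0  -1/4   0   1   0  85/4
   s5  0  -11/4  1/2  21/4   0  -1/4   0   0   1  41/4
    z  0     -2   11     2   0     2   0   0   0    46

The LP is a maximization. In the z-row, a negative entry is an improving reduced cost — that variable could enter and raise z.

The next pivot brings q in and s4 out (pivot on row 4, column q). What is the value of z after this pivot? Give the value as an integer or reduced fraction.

Minimum ratio for q: (85/4)/(17/4) = 5.
z changes by −(z-row coeff of q)·ratio = −(-2)·5 = 10.
New z = 46 + 10 = 56.

56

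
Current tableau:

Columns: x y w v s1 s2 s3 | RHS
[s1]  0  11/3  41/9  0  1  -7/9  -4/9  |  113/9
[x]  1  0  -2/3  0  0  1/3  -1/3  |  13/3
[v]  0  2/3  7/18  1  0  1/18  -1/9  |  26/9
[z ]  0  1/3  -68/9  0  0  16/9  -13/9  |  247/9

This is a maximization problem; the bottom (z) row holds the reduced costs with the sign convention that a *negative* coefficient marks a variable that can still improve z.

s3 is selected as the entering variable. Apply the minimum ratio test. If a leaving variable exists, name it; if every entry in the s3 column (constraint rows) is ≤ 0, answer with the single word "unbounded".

s3-column entries: row 1: -4/9, row 2: -1/3, row 3: -1/9. All ≤ 0, so s3 can increase without bound; the LP is unbounded in this direction.

unbounded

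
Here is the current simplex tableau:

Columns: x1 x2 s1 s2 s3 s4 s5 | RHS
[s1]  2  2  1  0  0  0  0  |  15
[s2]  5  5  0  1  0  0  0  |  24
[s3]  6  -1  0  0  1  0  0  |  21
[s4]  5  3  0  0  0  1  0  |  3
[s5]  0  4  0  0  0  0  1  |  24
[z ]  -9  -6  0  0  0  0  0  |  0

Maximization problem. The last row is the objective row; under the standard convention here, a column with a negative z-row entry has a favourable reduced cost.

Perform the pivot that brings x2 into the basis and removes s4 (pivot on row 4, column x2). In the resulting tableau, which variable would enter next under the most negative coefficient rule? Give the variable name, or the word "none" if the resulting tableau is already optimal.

none

Pivot element 3. New z-row = old z-row − (-6)·(row 4/3).
Updated z-row coefficients: x1: 1, x2: 0, s1: 0, s2: 0, s3: 0, s4: 2, s5: 0.
No coefficient is strictly negative; the tableau after this pivot is optimal.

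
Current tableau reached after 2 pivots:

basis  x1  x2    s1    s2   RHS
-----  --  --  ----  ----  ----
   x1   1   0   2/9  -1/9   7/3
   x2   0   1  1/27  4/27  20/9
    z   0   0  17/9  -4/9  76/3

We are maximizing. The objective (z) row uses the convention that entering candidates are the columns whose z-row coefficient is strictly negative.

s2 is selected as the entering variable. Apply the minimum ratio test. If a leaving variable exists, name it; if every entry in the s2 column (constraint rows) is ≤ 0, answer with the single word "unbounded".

x2

Ratios: row 1 (x1): entry -1/9 ≤ 0, skip; row 2 (x2): (20/9)/(4/27) = 15.
Minimum ratio is in the x2 row, so x2 leaves.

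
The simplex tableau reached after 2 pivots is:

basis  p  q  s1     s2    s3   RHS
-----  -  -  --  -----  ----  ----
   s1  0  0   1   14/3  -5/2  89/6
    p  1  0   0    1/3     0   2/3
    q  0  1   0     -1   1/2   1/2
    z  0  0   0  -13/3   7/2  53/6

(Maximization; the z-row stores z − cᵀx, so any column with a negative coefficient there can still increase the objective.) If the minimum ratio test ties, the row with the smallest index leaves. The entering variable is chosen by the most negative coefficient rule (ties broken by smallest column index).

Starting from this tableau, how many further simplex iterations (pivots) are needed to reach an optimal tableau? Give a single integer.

pivot: s2 in, p out → z = 35/2
No improving column remains; optimal.

1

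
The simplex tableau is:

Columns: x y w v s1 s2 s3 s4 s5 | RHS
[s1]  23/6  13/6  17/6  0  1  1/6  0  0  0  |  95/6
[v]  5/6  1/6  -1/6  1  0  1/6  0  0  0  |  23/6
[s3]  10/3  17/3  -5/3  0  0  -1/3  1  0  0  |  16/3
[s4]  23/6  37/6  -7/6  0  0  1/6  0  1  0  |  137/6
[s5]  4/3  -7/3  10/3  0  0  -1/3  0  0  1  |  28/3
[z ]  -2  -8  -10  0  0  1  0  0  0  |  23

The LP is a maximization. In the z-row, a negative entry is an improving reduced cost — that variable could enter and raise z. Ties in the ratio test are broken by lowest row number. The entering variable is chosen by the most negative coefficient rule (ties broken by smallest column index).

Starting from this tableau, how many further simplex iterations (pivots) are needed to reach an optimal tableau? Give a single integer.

3

pivot: w in, s5 out → z = 51
pivot: y in, s1 out → z = 6603/83
pivot: s5 in, s3 out → z = 4698/59
No improving column remains; optimal.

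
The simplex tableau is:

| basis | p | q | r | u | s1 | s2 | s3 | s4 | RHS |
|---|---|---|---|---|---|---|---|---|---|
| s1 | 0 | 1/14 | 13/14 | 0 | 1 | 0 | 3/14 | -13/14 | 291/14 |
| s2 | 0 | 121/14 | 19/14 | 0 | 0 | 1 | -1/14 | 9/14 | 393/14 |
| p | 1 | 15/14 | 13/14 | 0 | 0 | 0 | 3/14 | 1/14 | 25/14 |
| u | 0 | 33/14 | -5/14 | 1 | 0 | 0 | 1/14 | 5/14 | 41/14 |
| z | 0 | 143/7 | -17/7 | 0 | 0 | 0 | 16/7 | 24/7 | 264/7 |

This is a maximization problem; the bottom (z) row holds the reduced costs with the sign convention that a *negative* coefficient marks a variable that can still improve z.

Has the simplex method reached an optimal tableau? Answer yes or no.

no

Column r has objective-row coefficient -17/7, which is negative; an improving pivot exists, so not yet optimal.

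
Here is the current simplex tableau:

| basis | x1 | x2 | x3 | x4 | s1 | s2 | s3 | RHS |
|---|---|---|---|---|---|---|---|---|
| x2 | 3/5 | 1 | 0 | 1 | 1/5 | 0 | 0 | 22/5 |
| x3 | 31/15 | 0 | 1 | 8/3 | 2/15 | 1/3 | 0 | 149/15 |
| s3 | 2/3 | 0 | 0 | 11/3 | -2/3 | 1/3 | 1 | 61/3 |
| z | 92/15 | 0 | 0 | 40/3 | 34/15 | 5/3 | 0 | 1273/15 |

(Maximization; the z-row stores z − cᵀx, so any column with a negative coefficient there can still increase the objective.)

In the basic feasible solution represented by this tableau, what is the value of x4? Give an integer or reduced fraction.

0

x4 is nonbasic (not in the basis column), so its value in the current BFS is 0.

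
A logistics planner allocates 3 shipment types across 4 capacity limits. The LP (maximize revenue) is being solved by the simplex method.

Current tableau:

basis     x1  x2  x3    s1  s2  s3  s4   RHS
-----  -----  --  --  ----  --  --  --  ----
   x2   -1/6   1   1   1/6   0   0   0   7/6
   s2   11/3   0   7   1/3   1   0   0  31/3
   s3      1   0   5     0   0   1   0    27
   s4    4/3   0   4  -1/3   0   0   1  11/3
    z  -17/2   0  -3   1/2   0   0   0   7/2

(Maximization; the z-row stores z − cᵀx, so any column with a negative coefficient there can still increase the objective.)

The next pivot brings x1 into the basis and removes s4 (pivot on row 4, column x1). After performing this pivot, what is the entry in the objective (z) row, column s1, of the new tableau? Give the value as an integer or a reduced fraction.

-13/8

Pivot element is row 4, column x1: 4/3.
Normalize row 4: new (row 4, s1) = (-1/3)/(4/3) = -1/4.
z-row ← z-row − (-17/2)·(new row 4): 1/2 − (-17/2)·(-1/4) = -13/8.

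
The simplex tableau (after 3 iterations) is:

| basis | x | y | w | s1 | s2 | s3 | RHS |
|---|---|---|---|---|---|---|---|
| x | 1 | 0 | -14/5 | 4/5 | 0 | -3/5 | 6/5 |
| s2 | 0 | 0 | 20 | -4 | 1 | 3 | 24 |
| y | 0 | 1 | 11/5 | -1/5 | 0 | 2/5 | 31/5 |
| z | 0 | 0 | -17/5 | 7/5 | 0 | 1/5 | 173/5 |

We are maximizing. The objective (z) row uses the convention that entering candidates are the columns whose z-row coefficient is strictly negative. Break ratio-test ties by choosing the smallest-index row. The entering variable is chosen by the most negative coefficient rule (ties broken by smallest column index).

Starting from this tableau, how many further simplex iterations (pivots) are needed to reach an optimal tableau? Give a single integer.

pivot: w in, s2 out → z = 967/25
No improving column remains; optimal.

1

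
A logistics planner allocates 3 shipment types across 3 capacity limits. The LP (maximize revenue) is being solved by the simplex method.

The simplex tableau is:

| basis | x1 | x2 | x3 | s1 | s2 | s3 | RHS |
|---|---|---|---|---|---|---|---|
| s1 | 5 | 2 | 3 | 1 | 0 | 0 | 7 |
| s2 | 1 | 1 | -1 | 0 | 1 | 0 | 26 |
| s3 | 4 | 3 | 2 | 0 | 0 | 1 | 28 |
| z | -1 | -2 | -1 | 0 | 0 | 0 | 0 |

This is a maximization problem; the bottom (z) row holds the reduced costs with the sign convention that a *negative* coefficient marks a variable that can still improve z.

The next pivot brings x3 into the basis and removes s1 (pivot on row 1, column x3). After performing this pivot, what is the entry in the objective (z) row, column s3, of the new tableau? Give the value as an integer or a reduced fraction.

Pivot element is row 1, column x3: 3.
Normalize row 1: new (row 1, s3) = 0/3 = 0.
z-row ← z-row − (-1)·(new row 1): 0 − (-1)·0 = 0.

0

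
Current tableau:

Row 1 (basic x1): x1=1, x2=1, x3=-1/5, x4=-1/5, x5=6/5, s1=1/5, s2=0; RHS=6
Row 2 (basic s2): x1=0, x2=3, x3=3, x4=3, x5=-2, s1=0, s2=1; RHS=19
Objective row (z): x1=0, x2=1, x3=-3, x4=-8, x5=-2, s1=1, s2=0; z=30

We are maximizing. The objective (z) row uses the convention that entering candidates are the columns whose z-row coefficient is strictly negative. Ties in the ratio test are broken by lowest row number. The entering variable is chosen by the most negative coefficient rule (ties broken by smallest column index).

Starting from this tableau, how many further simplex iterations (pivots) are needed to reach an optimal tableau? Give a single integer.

pivot: x4 in, s2 out → z = 242/3
pivot: x5 in, x1 out → z = 1045/8
No improving column remains; optimal.

2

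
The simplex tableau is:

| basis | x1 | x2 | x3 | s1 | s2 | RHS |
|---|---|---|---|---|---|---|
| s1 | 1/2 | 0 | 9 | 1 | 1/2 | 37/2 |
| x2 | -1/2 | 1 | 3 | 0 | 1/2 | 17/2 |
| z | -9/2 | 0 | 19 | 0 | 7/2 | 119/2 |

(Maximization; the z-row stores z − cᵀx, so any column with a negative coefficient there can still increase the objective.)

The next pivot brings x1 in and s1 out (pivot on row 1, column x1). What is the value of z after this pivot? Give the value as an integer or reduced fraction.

Minimum ratio for x1: (37/2)/(1/2) = 37.
z changes by −(z-row coeff of x1)·ratio = −(-9/2)·37 = 333/2.
New z = 119/2 + (333/2) = 226.

226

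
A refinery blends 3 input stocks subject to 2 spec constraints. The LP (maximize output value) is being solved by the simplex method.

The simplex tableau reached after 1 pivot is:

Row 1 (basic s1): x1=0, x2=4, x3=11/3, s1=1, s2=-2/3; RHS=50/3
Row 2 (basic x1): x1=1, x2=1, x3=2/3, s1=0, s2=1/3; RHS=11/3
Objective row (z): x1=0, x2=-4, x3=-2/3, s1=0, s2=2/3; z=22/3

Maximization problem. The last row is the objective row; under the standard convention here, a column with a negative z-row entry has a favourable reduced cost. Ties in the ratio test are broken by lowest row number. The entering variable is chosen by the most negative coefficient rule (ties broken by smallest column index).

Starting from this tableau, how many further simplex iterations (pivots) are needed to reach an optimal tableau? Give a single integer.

1

pivot: x2 in, x1 out → z = 22
No improving column remains; optimal.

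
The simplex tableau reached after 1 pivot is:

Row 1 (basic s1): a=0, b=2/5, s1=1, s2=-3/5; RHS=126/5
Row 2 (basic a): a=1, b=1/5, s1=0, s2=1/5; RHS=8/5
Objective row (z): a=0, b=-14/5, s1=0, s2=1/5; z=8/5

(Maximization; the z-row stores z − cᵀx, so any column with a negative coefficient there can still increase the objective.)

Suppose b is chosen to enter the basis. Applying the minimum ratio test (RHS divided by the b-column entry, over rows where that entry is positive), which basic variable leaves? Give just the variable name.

a

Ratios: row 1 (s1): (126/5)/(2/5) = 63; row 2 (a): (8/5)/(1/5) = 8.
Minimum ratio 8 is in the a row, so a leaves.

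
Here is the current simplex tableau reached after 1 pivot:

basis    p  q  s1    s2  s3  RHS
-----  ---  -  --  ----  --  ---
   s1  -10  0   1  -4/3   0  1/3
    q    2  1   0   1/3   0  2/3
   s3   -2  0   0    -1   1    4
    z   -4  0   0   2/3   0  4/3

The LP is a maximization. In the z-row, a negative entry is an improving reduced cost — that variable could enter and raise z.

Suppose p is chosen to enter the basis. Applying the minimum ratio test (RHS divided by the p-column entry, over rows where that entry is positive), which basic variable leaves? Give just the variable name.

q

Ratios: row 1 (s1): entry -10 ≤ 0, skip; row 2 (q): (2/3)/2 = 1/3; row 3 (s3): entry -2 ≤ 0, skip.
Minimum ratio 1/3 is in the q row, so q leaves.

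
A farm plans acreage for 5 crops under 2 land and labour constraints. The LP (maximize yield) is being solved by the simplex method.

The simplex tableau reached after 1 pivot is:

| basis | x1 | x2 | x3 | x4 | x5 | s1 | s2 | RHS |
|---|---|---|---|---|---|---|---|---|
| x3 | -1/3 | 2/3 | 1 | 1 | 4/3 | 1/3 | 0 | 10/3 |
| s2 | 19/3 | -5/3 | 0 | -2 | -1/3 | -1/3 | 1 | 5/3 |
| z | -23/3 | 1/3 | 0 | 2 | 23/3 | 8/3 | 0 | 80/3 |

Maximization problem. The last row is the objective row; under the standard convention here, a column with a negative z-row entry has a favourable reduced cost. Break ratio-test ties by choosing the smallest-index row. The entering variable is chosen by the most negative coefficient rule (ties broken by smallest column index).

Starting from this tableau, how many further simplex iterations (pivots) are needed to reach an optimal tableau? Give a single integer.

2

pivot: x1 in, s2 out → z = 545/19
pivot: x2 in, x3 out → z = 425/11
No improving column remains; optimal.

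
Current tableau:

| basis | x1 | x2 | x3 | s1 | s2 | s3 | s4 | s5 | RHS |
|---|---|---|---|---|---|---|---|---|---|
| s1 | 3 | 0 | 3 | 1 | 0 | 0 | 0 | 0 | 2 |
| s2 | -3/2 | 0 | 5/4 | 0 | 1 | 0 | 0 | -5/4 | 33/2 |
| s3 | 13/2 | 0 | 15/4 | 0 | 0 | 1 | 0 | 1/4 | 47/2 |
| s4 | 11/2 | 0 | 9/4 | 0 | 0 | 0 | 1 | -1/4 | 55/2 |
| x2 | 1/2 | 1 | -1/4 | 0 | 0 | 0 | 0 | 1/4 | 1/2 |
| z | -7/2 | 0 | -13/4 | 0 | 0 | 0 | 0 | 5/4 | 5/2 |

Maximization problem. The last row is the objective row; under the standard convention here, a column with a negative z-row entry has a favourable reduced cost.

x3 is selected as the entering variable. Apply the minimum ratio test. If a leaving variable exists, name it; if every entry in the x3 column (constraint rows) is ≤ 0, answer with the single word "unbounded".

Ratios: row 1 (s1): 2/3 = 2/3; row 2 (s2): (33/2)/(5/4) = 66/5; row 3 (s3): (47/2)/(15/4) = 94/15; row 4 (s4): (55/2)/(9/4) = 110/9; row 5 (x2): entry -1/4 ≤ 0, skip.
Minimum ratio is in the s1 row, so s1 leaves.

s1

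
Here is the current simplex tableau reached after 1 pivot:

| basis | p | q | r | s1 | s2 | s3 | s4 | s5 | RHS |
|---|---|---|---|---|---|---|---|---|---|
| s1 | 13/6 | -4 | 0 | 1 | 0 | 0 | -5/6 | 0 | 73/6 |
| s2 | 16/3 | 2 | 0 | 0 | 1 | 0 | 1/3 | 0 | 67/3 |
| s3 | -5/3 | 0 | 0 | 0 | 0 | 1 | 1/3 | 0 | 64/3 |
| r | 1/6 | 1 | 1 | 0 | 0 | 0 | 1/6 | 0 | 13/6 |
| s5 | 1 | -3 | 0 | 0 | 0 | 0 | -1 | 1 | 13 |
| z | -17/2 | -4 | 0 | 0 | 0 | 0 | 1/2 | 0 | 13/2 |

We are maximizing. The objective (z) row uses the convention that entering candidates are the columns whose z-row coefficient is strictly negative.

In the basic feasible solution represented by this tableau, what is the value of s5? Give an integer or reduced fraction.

13

s5 is basic (row 5); its value is the RHS of that row: 13.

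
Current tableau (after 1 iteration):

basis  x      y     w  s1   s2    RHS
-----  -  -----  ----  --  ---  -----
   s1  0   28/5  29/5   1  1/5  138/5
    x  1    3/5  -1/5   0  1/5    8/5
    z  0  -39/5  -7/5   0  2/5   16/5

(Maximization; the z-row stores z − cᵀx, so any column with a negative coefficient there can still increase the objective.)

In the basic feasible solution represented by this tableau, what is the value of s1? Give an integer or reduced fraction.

138/5

s1 is basic (row 1); its value is the RHS of that row: 138/5.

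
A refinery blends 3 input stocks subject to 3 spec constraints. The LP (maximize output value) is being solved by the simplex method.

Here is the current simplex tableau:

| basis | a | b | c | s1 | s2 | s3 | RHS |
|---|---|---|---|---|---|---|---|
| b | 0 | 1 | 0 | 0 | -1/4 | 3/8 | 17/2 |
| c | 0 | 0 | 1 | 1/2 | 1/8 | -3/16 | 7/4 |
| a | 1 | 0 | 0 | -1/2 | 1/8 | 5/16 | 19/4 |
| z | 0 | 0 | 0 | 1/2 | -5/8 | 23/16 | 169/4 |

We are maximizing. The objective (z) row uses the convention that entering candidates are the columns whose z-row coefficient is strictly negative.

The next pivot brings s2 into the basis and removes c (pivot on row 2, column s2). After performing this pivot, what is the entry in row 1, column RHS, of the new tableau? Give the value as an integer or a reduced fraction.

12

Pivot element is row 2, column s2: 1/8.
Normalize row 2: new (row 2, RHS) = (7/4)/(1/8) = 14.
row 1 ← row 1 − (-1/4)·(new row 2): 17/2 − (-1/4)·14 = 12.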